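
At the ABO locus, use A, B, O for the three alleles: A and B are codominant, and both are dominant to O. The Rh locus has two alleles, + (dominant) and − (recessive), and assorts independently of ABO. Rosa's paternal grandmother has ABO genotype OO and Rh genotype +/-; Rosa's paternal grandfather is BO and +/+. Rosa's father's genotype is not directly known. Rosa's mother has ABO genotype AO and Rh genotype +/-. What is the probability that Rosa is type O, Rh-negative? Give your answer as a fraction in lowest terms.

Rosa's father's ABO genotype from OO × BO: 1/2 BO, 1/2 OO.
Crossing each possibility with the mother AO and summing P(type O): 1/2·1/4 + 1/2·1/2 = 3/8.
Similarly for Rh via the father's Rh distribution: P(Rh-) = 1/8.
Independent loci: 3/8 × 1/8 = 3/64.

3/64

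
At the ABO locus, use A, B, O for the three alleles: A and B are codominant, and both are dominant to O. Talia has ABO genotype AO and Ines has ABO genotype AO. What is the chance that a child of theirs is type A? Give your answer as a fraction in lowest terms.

ABO cross AO × AO → offspring phenotypes: 1/4 O, 3/4 A.
So P(type A) = 3/4.

3/4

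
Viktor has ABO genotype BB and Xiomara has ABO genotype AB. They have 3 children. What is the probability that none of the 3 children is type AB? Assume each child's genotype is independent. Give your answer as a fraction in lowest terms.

1/8

ABO cross BB × AB → 1/2 B, 1/2 AB.
So P(type AB) = 1/2 per child.
P(not type AB) = 1/2 for one child; (1/2)^3 = 1/8.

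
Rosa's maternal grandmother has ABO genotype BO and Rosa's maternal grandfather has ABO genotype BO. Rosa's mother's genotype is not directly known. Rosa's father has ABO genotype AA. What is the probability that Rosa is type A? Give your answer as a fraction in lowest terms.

1/2

Rosa's mother's ABO genotype from BO × BO: 1/4 BB, 1/2 BO, 1/4 OO.
Crossing each possibility with the father AA and summing P(type A): 1/4·0 + 1/2·1/2 + 1/4·1 = 1/2.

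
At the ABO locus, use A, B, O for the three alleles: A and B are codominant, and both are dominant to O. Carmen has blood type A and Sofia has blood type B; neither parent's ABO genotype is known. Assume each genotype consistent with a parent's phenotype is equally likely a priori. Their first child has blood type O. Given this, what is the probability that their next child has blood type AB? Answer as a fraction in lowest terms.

1/4

Possible genotypes: Carmen ∈ {AA, AO}; Sofia ∈ {BB, BO}.
Weight each parental genotype pair by prior × P(type-O child):
  AO × BO: posterior weight 1; P(next child type AB) = 1/4.
Weighted sum = 1/4.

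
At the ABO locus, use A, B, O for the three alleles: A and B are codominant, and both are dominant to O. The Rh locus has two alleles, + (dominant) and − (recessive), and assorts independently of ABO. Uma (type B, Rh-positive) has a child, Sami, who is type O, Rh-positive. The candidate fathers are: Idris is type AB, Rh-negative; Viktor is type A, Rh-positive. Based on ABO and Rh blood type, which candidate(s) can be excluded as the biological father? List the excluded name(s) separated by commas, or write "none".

A candidate is excluded only if no genotype consistent with his phenotype could produce a type O, Rh-positive child with a type B, Rh-positive mother.
Idris (type AB, Rh-): no genotype consistent with that phenotype can produce a type-O Rh+ child with a type-B mother.

Idris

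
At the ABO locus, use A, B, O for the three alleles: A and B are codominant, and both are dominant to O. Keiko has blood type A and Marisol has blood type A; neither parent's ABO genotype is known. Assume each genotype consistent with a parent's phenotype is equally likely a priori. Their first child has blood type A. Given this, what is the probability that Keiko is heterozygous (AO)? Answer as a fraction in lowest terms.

Possible genotypes: Keiko ∈ {AA, AO}; Marisol ∈ {AA, AO}.
Weight each parental genotype pair by prior × P(type-A child):
  AA × AA: posterior weight 4/15.
  AA × AO: posterior weight 4/15.
  AO × AA: posterior weight 4/15.
  AO × AO: posterior weight 1/5.
Sum the posterior weight over pairs where Keiko is AO: 7/15.

7/15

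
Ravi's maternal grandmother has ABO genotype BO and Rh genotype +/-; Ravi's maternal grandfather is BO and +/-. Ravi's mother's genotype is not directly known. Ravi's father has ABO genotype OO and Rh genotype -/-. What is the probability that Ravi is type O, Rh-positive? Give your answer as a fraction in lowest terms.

1/4

Ravi's mother's ABO genotype from BO × BO: 1/4 BB, 1/2 BO, 1/4 OO.
Crossing each possibility with the father OO and summing P(type O): 1/4·0 + 1/2·1/2 + 1/4·1 = 1/2.
Similarly for Rh via the mother's Rh distribution: P(Rh+) = 1/2.
Independent loci: 1/2 × 1/2 = 1/4.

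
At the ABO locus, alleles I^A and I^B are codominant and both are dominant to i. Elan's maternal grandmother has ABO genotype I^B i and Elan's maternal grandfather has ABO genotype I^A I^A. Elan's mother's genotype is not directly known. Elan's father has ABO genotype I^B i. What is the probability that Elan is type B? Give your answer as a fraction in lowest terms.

3/8

Elan's mother's ABO genotype from I^B i × I^A I^A: 1/2 I^A I^B, 1/2 I^A i.
Crossing each possibility with the father I^B i and summing P(type B): 1/2·1/2 + 1/2·1/4 = 3/8.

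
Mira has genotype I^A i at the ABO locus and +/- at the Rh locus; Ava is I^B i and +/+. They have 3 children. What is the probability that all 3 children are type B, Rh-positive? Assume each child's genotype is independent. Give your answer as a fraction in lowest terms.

ABO cross I^A i × I^B i → 1/4 O, 1/4 A, 1/4 B, 1/4 AB.
Rh cross +/- × +/+ → 1 Rh+; so P(type B, Rh-positive) = 1/4 × 1 = 1/4 per child.
All 3 independent: (1/4)^3 = 1/64.

1/64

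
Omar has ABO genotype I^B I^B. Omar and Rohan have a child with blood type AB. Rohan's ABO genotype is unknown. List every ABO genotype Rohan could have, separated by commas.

I^A I^A, I^A I^B, I^A i

For each candidate genotype of Rohan, check whether crossing it with I^B I^B can produce every observed child phenotype.
  I^A I^A → possible child types {AB} ✓
  I^A I^B → possible child types {B, AB} ✓
  I^A i → possible child types {B, AB} ✓
  I^B I^B → possible child types {B} ✗
  I^B i → possible child types {B} ✗
  i i → possible child types {B} ✗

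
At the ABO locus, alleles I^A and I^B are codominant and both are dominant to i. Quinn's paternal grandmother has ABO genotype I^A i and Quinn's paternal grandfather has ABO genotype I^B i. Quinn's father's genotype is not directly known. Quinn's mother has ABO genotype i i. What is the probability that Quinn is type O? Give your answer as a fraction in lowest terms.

Quinn's father's ABO genotype from I^A i × I^B i: 1/4 I^A I^B, 1/4 I^A i, 1/4 I^B i, 1/4 i i.
Crossing each possibility with the mother i i and summing P(type O): 1/4·0 + 1/4·1/2 + 1/4·1/2 + 1/4·1 = 1/2.

1/2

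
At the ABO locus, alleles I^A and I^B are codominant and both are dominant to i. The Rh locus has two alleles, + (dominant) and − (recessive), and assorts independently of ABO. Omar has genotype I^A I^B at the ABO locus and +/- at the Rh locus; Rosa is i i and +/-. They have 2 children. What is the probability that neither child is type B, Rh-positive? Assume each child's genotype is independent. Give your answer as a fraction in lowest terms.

ABO cross I^A I^B × i i → 1/2 A, 1/2 B.
Rh cross +/- × +/- → 3/4 Rh+, 1/4 Rh-; so P(type B, Rh-positive) = 1/2 × 3/4 = 3/8 per child.
P(not type B, Rh-positive) = 5/8 for one child; (5/8)^2 = 25/64.

25/64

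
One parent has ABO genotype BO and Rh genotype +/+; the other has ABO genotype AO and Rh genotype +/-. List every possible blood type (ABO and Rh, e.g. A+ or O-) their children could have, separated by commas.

Gametes from BO × AO give offspring ABO genotypes AB, AO, BO, OO, i.e. phenotypes O, A, B, AB.
Rh cross +/+ × +/- → phenotypes Rh+.
Combining independently: O+, A+, B+, AB+.

O+, A+, B+, AB+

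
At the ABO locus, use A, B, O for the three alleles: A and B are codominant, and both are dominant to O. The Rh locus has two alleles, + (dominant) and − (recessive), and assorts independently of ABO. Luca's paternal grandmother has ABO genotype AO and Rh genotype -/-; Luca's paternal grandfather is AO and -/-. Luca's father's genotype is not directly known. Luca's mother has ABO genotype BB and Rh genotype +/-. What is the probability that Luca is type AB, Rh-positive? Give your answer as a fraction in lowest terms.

Luca's father's ABO genotype from AO × AO: 1/4 AA, 1/2 AO, 1/4 OO.
Crossing each possibility with the mother BB and summing P(type AB): 1/4·1 + 1/2·1/2 + 1/4·0 = 1/2.
Similarly for Rh via the father's Rh distribution: P(Rh+) = 1/2.
Independent loci: 1/2 × 1/2 = 1/4.

1/4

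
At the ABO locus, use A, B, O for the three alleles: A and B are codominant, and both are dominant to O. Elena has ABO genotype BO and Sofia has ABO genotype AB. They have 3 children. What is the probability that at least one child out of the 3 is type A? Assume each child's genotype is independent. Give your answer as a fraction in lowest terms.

37/64

ABO cross BO × AB → 1/4 A, 1/2 B, 1/4 AB.
So P(type A) = 1/4 per child.
P(none) = (3/4)^3 = 27/64; P(at least one) = 1 − 27/64 = 37/64.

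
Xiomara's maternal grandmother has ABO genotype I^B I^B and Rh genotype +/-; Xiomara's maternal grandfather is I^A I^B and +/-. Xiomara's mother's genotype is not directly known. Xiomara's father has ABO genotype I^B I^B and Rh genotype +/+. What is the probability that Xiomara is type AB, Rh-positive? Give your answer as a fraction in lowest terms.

1/4

Xiomara's mother's ABO genotype from I^B I^B × I^A I^B: 1/2 I^A I^B, 1/2 I^B I^B.
Crossing each possibility with the father I^B I^B and summing P(type AB): 1/2·1/2 + 1/2·0 = 1/4.
Similarly for Rh via the mother's Rh distribution: P(Rh+) = 1.
Independent loci: 1/4 × 1 = 1/4.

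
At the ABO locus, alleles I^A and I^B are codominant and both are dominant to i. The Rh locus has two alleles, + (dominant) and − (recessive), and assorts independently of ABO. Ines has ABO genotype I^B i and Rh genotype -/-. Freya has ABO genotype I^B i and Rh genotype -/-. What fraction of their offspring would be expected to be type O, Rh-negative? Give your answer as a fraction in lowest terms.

ABO cross I^B i × I^B i → offspring phenotypes: 1/4 O, 3/4 B.
Rh cross -/- × -/- → 1 Rh-.
Independent loci: P(type O, Rh-negative) = 1/4 × 1 = 1/4.

1/4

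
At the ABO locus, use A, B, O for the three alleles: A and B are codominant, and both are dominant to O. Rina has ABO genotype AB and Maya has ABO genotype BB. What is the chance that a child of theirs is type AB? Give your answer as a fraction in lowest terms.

ABO cross AB × BB → offspring phenotypes: 1/2 B, 1/2 AB.
So P(type AB) = 1/2.

1/2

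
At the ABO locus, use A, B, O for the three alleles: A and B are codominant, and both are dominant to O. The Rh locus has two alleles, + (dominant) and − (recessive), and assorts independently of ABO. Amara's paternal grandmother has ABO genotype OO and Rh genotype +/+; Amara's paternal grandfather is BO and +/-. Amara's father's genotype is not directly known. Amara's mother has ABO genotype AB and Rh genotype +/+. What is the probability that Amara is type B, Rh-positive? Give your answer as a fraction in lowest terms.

Amara's father's ABO genotype from OO × BO: 1/2 BO, 1/2 OO.
Crossing each possibility with the mother AB and summing P(type B): 1/2·1/2 + 1/2·1/2 = 1/2.
Similarly for Rh via the father's Rh distribution: P(Rh+) = 1.
Independent loci: 1/2 × 1 = 1/2.

1/2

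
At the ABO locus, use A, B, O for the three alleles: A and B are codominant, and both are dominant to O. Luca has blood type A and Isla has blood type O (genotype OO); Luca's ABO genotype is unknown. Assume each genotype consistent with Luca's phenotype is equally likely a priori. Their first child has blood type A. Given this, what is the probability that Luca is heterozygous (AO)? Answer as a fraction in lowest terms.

1/3

Possible genotypes: Luca ∈ {AA, AO}; Isla ∈ {OO}.
Weight each parental genotype pair by prior × P(type-A child):
  AA × OO: posterior weight 2/3.
  AO × OO: posterior weight 1/3.
Sum the posterior weight over pairs where Luca is AO: 1/3.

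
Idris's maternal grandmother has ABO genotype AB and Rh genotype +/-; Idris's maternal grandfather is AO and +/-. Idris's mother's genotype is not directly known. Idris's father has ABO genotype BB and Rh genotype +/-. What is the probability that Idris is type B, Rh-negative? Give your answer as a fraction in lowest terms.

Idris's mother's ABO genotype from AB × AO: 1/4 AA, 1/4 AB, 1/4 AO, 1/4 BO.
Crossing each possibility with the father BB and summing P(type B): 1/4·0 + 1/4·1/2 + 1/4·1/2 + 1/4·1 = 1/2.
Similarly for Rh via the mother's Rh distribution: P(Rh-) = 1/4.
Independent loci: 1/2 × 1/4 = 1/8.

1/8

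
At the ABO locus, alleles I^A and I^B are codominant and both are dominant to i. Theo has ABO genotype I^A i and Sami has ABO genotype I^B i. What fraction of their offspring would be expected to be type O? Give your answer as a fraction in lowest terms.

ABO cross I^A i × I^B i → offspring phenotypes: 1/4 O, 1/4 A, 1/4 B, 1/4 AB.
So P(type O) = 1/4.

1/4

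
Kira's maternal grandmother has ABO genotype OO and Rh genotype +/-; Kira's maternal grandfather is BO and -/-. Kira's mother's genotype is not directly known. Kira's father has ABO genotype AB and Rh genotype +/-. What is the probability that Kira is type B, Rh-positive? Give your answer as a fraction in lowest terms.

Kira's mother's ABO genotype from OO × BO: 1/2 BO, 1/2 OO.
Crossing each possibility with the father AB and summing P(type B): 1/2·1/2 + 1/2·1/2 = 1/2.
Similarly for Rh via the mother's Rh distribution: P(Rh+) = 5/8.
Independent loci: 1/2 × 5/8 = 5/16.

5/16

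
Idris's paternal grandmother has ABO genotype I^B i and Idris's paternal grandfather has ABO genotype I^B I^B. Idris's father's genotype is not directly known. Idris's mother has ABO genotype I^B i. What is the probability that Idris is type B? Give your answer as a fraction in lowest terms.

Idris's father's ABO genotype from I^B i × I^B I^B: 1/2 I^B I^B, 1/2 I^B i.
Crossing each possibility with the mother I^B i and summing P(type B): 1/2·1 + 1/2·3/4 = 7/8.

7/8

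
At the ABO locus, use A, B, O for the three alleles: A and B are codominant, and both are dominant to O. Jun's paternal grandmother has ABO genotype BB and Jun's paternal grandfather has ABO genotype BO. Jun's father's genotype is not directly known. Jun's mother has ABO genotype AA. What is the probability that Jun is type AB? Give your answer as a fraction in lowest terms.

3/4

Jun's father's ABO genotype from BB × BO: 1/2 BB, 1/2 BO.
Crossing each possibility with the mother AA and summing P(type AB): 1/2·1 + 1/2·1/2 = 3/4.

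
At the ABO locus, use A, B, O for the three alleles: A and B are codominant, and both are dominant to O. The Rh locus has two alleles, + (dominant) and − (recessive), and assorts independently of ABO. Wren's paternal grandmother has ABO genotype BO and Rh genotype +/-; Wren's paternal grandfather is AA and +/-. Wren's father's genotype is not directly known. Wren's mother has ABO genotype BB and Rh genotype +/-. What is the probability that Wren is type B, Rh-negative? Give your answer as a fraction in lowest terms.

Wren's father's ABO genotype from BO × AA: 1/2 AB, 1/2 AO.
Crossing each possibility with the mother BB and summing P(type B): 1/2·1/2 + 1/2·1/2 = 1/2.
Similarly for Rh via the father's Rh distribution: P(Rh-) = 1/4.
Independent loci: 1/2 × 1/4 = 1/8.

1/8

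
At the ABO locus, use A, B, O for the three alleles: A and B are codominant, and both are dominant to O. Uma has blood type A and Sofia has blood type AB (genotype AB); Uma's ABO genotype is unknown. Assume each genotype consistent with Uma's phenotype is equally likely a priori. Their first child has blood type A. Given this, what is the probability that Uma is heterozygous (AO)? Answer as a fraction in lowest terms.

Possible genotypes: Uma ∈ {AA, AO}; Sofia ∈ {AB}.
Weight each parental genotype pair by prior × P(type-A child):
  AA × AB: posterior weight 1/2.
  AO × AB: posterior weight 1/2.
Sum the posterior weight over pairs where Uma is AO: 1/2.

1/2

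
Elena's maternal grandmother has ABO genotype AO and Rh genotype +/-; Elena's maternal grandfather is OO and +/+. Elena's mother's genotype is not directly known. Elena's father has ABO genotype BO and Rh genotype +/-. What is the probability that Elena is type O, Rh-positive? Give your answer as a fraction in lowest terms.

Elena's mother's ABO genotype from AO × OO: 1/2 AO, 1/2 OO.
Crossing each possibility with the father BO and summing P(type O): 1/2·1/4 + 1/2·1/2 = 3/8.
Similarly for Rh via the mother's Rh distribution: P(Rh+) = 7/8.
Independent loci: 3/8 × 7/8 = 21/64.

21/64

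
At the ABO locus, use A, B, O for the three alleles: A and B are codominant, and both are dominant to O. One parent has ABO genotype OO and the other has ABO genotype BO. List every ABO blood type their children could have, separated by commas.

O, B

Gametes from OO × BO give offspring ABO genotypes BO, OO, i.e. phenotypes O, B.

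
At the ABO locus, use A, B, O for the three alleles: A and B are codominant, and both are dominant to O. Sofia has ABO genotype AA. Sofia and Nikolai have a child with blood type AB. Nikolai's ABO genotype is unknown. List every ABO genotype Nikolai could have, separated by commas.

AB, BB, BO

For each candidate genotype of Nikolai, check whether crossing it with AA can produce every observed child phenotype.
  AA → possible child types {A} ✗
  AB → possible child types {A, AB} ✓
  AO → possible child types {A} ✗
  BB → possible child types {AB} ✓
  BO → possible child types {A, AB} ✓
  OO → possible child types {A} ✗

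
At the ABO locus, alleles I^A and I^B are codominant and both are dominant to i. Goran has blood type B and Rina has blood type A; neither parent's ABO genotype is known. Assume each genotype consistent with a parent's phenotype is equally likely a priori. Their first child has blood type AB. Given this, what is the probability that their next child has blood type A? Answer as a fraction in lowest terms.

5/36

Possible genotypes: Goran ∈ {I^B I^B, I^B i}; Rina ∈ {I^A I^A, I^A i}.
Weight each parental genotype pair by prior × P(type-AB child):
  I^B I^B × I^A I^A: posterior weight 4/9; P(next child type A) = 0.
  I^B I^B × I^A i: posterior weight 2/9; P(next child type A) = 0.
  I^B i × I^A I^A: posterior weight 2/9; P(next child type A) = 1/2.
  I^B i × I^A i: posterior weight 1/9; P(next child type A) = 1/4.
Weighted sum = 5/36.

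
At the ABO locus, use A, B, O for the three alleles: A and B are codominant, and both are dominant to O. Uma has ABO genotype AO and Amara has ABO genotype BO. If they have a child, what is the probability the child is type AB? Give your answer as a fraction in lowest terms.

1/4

ABO cross AO × BO → offspring phenotypes: 1/4 O, 1/4 A, 1/4 B, 1/4 AB.
So P(type AB) = 1/4.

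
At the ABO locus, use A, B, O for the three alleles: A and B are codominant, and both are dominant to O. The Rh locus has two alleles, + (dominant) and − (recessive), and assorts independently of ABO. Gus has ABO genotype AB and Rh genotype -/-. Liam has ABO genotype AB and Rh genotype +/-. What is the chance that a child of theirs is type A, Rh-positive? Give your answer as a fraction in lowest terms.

1/8

ABO cross AB × AB → offspring phenotypes: 1/4 A, 1/4 B, 1/2 AB.
Rh cross -/- × +/- → 1/2 Rh+, 1/2 Rh-.
Independent loci: P(type A, Rh-positive) = 1/4 × 1/2 = 1/8.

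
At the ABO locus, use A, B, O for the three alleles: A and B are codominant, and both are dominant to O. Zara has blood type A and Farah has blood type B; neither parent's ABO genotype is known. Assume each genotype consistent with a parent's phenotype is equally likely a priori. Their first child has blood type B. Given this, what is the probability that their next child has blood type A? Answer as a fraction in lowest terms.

1/12

Possible genotypes: Zara ∈ {AA, AO}; Farah ∈ {BB, BO}.
Weight each parental genotype pair by prior × P(type-B child):
  AO × BB: posterior weight 2/3; P(next child type A) = 0.
  AO × BO: posterior weight 1/3; P(next child type A) = 1/4.
Weighted sum = 1/12.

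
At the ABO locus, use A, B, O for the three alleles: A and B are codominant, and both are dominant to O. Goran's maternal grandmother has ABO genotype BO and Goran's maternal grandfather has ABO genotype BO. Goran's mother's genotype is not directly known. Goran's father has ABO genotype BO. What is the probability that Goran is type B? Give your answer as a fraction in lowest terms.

3/4

Goran's mother's ABO genotype from BO × BO: 1/4 BB, 1/2 BO, 1/4 OO.
Crossing each possibility with the father BO and summing P(type B): 1/4·1 + 1/2·3/4 + 1/4·1/2 = 3/4.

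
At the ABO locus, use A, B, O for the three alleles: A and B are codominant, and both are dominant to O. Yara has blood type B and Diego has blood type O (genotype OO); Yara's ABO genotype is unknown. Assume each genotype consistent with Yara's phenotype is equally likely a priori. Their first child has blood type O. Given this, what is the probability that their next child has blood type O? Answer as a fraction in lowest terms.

1/2

Possible genotypes: Yara ∈ {BB, BO}; Diego ∈ {OO}.
Weight each parental genotype pair by prior × P(type-O child):
  BO × OO: posterior weight 1; P(next child type O) = 1/2.
Weighted sum = 1/2.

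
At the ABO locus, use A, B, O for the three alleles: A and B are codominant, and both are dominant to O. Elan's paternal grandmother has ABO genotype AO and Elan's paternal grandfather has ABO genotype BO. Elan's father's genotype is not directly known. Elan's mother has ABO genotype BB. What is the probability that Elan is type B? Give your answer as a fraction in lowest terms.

Elan's father's ABO genotype from AO × BO: 1/4 AB, 1/4 AO, 1/4 BO, 1/4 OO.
Crossing each possibility with the mother BB and summing P(type B): 1/4·1/2 + 1/4·1/2 + 1/4·1 + 1/4·1 = 3/4.

3/4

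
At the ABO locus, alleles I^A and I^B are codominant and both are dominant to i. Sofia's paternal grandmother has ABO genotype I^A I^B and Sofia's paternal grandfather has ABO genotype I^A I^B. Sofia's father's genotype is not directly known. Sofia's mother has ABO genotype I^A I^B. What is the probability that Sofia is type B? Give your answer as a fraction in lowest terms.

Sofia's father's ABO genotype from I^A I^B × I^A I^B: 1/4 I^A I^A, 1/2 I^A I^B, 1/4 I^B I^B.
Crossing each possibility with the mother I^A I^B and summing P(type B): 1/4·0 + 1/2·1/4 + 1/4·1/2 = 1/4.

1/4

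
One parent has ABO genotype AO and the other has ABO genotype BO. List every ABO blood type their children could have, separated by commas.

O, A, B, AB

Gametes from AO × BO give offspring ABO genotypes AB, AO, BO, OO, i.e. phenotypes O, A, B, AB.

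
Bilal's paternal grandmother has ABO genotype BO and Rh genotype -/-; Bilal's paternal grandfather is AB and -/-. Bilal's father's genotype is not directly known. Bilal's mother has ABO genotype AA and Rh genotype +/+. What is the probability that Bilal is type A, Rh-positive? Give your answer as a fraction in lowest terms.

Bilal's father's ABO genotype from BO × AB: 1/4 AB, 1/4 AO, 1/4 BB, 1/4 BO.
Crossing each possibility with the mother AA and summing P(type A): 1/4·1/2 + 1/4·1 + 1/4·0 + 1/4·1/2 = 1/2.
Similarly for Rh via the father's Rh distribution: P(Rh+) = 1.
Independent loci: 1/2 × 1 = 1/2.

1/2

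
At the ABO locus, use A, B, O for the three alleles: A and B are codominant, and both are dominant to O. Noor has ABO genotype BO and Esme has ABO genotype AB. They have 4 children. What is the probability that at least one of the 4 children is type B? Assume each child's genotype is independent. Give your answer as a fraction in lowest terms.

ABO cross BO × AB → 1/4 A, 1/2 B, 1/4 AB.
So P(type B) = 1/2 per child.
P(none) = (1/2)^4 = 1/16; P(at least one) = 1 − 1/16 = 15/16.

15/16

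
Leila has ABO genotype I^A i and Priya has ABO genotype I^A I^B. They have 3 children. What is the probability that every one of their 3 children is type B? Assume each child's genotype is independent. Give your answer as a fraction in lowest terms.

1/64

ABO cross I^A i × I^A I^B → 1/2 A, 1/4 B, 1/4 AB.
So P(type B) = 1/4 per child.
All 3 independent: (1/4)^3 = 1/64.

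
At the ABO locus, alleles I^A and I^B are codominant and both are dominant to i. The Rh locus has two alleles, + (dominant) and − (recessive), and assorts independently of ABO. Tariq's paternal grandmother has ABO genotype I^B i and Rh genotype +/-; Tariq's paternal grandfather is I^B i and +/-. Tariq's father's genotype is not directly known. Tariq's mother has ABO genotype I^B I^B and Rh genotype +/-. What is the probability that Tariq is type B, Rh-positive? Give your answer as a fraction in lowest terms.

Tariq's father's ABO genotype from I^B i × I^B i: 1/4 I^B I^B, 1/2 I^B i, 1/4 i i.
Crossing each possibility with the mother I^B I^B and summing P(type B): 1/4·1 + 1/2·1 + 1/4·1 = 1.
Similarly for Rh via the father's Rh distribution: P(Rh+) = 3/4.
Independent loci: 1 × 3/4 = 3/4.

3/4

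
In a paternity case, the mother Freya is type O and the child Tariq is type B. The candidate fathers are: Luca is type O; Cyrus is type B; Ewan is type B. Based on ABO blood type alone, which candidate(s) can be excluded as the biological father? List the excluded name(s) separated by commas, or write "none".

A candidate is excluded only if no genotype consistent with his phenotype could produce a type B child with a type O mother.
Luca (type O): no genotype consistent with that phenotype can produce a type-B child with a type-O mother.

Luca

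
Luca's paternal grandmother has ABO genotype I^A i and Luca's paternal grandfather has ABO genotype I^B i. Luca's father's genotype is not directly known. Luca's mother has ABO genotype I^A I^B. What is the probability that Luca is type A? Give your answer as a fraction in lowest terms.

3/8

Luca's father's ABO genotype from I^A i × I^B i: 1/4 I^A I^B, 1/4 I^A i, 1/4 I^B i, 1/4 i i.
Crossing each possibility with the mother I^A I^B and summing P(type A): 1/4·1/4 + 1/4·1/2 + 1/4·1/4 + 1/4·1/2 = 3/8.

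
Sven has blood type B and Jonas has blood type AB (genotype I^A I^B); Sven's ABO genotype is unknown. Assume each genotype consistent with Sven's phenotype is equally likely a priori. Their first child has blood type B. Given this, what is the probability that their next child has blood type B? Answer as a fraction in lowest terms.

1/2

Possible genotypes: Sven ∈ {I^B I^B, I^B i}; Jonas ∈ {I^A I^B}.
Weight each parental genotype pair by prior × P(type-B child):
  I^B I^B × I^A I^B: posterior weight 1/2; P(next child type B) = 1/2.
  I^B i × I^A I^B: posterior weight 1/2; P(next child type B) = 1/2.
Weighted sum = 1/2.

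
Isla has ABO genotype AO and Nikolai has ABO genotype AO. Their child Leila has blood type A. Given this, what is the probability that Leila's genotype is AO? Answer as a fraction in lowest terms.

Cross AO × AO → 1/4 AA, 1/2 AO, 1/4 OO.
Type-A genotypes among offspring: AA (1/4), AO (1/2); total 3/4.
P(AO | type A) = (1/2) / (3/4) = 2/3.

2/3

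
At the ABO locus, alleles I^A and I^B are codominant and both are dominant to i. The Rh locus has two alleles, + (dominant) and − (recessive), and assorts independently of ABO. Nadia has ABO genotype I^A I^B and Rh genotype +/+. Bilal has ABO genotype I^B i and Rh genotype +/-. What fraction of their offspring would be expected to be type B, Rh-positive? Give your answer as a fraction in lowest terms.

1/2

ABO cross I^A I^B × I^B i → offspring phenotypes: 1/4 A, 1/2 B, 1/4 AB.
Rh cross +/+ × +/- → 1 Rh+.
Independent loci: P(type B, Rh-positive) = 1/2 × 1 = 1/2.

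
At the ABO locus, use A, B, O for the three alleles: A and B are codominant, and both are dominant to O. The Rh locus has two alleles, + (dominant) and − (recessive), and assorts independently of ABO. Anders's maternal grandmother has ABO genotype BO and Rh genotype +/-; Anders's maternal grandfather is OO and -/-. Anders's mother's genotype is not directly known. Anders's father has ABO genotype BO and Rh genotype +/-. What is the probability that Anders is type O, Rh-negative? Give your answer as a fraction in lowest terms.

Anders's mother's ABO genotype from BO × OO: 1/2 BO, 1/2 OO.
Crossing each possibility with the father BO and summing P(type O): 1/2·1/4 + 1/2·1/2 = 3/8.
Similarly for Rh via the mother's Rh distribution: P(Rh-) = 3/8.
Independent loci: 3/8 × 3/8 = 9/64.

9/64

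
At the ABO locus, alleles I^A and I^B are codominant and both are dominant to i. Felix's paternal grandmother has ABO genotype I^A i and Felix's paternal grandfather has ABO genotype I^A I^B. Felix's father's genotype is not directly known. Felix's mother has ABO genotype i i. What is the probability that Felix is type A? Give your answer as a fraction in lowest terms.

Felix's father's ABO genotype from I^A i × I^A I^B: 1/4 I^A I^A, 1/4 I^A I^B, 1/4 I^A i, 1/4 I^B i.
Crossing each possibility with the mother i i and summing P(type A): 1/4·1 + 1/4·1/2 + 1/4·1/2 + 1/4·0 = 1/2.

1/2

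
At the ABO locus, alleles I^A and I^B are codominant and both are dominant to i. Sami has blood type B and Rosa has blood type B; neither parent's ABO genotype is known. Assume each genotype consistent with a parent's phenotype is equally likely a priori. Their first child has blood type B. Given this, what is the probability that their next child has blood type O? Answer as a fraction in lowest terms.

Possible genotypes: Sami ∈ {I^B I^B, I^B i}; Rosa ∈ {I^B I^B, I^B i}.
Weight each parental genotype pair by prior × P(type-B child):
  I^B I^B × I^B I^B: posterior weight 4/15; P(next child type O) = 0.
  I^B I^B × I^B i: posterior weight 4/15; P(next child type O) = 0.
  I^B i × I^B I^B: posterior weight 4/15; P(next child type O) = 0.
  I^B i × I^B i: posterior weight 1/5; P(next child type O) = 1/4.
Weighted sum = 1/20.

1/20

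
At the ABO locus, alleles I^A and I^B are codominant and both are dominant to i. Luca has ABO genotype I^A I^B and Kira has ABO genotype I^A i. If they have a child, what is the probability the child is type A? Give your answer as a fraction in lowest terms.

ABO cross I^A I^B × I^A i → offspring phenotypes: 1/2 A, 1/4 B, 1/4 AB.
So P(type A) = 1/2.

1/2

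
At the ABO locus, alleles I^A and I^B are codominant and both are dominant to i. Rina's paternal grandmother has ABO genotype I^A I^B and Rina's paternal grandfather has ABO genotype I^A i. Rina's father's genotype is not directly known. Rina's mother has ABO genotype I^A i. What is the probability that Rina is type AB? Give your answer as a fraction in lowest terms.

Rina's father's ABO genotype from I^A I^B × I^A i: 1/4 I^A I^A, 1/4 I^A I^B, 1/4 I^A i, 1/4 I^B i.
Crossing each possibility with the mother I^A i and summing P(type AB): 1/4·0 + 1/4·1/4 + 1/4·0 + 1/4·1/4 = 1/8.

1/8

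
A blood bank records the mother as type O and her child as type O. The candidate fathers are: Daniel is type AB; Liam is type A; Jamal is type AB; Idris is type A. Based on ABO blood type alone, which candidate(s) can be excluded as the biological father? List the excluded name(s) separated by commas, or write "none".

Daniel, Jamal

A candidate is excluded only if no genotype consistent with his phenotype could produce a type O child with a type O mother.
Daniel (type AB): no genotype consistent with that phenotype can produce a type-O child with a type-O mother.
Jamal (type AB): no genotype consistent with that phenotype can produce a type-O child with a type-O mother.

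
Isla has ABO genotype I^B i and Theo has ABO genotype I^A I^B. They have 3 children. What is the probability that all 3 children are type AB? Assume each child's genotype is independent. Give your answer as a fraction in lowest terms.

1/64

ABO cross I^B i × I^A I^B → 1/4 A, 1/2 B, 1/4 AB.
So P(type AB) = 1/4 per child.
All 3 independent: (1/4)^3 = 1/64.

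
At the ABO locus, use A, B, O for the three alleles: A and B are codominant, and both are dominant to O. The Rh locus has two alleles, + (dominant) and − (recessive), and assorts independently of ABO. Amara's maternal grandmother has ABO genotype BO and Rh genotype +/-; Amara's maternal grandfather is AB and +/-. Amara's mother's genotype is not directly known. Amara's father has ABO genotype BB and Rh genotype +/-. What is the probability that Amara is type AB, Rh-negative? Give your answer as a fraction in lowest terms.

1/16

Amara's mother's ABO genotype from BO × AB: 1/4 AB, 1/4 AO, 1/4 BB, 1/4 BO.
Crossing each possibility with the father BB and summing P(type AB): 1/4·1/2 + 1/4·1/2 + 1/4·0 + 1/4·0 = 1/4.
Similarly for Rh via the mother's Rh distribution: P(Rh-) = 1/4.
Independent loci: 1/4 × 1/4 = 1/16.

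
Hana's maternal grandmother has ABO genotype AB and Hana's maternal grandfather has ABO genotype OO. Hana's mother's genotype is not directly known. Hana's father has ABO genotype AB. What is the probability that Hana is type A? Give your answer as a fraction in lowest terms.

Hana's mother's ABO genotype from AB × OO: 1/2 AO, 1/2 BO.
Crossing each possibility with the father AB and summing P(type A): 1/2·1/2 + 1/2·1/4 = 3/8.

3/8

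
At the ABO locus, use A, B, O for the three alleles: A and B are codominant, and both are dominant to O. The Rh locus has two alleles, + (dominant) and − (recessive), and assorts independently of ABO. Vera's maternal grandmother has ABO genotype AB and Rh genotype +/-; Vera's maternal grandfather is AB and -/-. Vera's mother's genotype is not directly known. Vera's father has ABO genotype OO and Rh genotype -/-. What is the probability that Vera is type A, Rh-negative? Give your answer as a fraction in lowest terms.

3/8

Vera's mother's ABO genotype from AB × AB: 1/4 AA, 1/2 AB, 1/4 BB.
Crossing each possibility with the father OO and summing P(type A): 1/4·1 + 1/2·1/2 + 1/4·0 = 1/2.
Similarly for Rh via the mother's Rh distribution: P(Rh-) = 3/4.
Independent loci: 1/2 × 3/4 = 3/8.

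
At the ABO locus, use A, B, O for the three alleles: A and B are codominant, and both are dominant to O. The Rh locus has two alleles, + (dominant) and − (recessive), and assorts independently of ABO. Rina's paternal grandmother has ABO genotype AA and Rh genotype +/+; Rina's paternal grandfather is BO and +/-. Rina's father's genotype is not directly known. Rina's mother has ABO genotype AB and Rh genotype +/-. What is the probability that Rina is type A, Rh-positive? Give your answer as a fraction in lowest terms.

21/64

Rina's father's ABO genotype from AA × BO: 1/2 AB, 1/2 AO.
Crossing each possibility with the mother AB and summing P(type A): 1/2·1/4 + 1/2·1/2 = 3/8.
Similarly for Rh via the father's Rh distribution: P(Rh+) = 7/8.
Independent loci: 3/8 × 7/8 = 21/64.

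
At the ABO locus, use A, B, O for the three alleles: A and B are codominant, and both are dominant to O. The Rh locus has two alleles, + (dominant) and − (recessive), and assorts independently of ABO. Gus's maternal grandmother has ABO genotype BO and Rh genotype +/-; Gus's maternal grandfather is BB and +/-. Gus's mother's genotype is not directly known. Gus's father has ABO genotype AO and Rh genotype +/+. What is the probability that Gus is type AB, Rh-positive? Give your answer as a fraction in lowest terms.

3/8

Gus's mother's ABO genotype from BO × BB: 1/2 BB, 1/2 BO.
Crossing each possibility with the father AO and summing P(type AB): 1/2·1/2 + 1/2·1/4 = 3/8.
Similarly for Rh via the mother's Rh distribution: P(Rh+) = 1.
Independent loci: 3/8 × 1 = 3/8.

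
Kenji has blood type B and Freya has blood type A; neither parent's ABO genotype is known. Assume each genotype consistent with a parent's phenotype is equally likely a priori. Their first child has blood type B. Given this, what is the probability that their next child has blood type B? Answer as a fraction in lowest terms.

5/12

Possible genotypes: Kenji ∈ {I^B I^B, I^B i}; Freya ∈ {I^A I^A, I^A i}.
Weight each parental genotype pair by prior × P(type-B child):
  I^B I^B × I^A i: posterior weight 2/3; P(next child type B) = 1/2.
  I^B i × I^A i: posterior weight 1/3; P(next child type B) = 1/4.
Weighted sum = 5/12.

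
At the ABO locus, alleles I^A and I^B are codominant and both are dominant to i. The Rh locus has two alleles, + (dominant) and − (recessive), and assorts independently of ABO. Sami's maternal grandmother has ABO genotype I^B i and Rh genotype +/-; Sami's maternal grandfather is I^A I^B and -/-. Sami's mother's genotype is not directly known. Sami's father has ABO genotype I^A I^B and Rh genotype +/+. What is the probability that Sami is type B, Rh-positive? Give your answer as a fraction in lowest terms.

Sami's mother's ABO genotype from I^B i × I^A I^B: 1/4 I^A I^B, 1/4 I^A i, 1/4 I^B I^B, 1/4 I^B i.
Crossing each possibility with the father I^A I^B and summing P(type B): 1/4·1/4 + 1/4·1/4 + 1/4·1/2 + 1/4·1/2 = 3/8.
Similarly for Rh via the mother's Rh distribution: P(Rh+) = 1.
Independent loci: 3/8 × 1 = 3/8.

3/8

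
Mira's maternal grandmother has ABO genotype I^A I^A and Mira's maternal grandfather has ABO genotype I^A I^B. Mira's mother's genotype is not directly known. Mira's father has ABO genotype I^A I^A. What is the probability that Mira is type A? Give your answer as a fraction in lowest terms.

Mira's mother's ABO genotype from I^A I^A × I^A I^B: 1/2 I^A I^A, 1/2 I^A I^B.
Crossing each possibility with the father I^A I^A and summing P(type A): 1/2·1 + 1/2·1/2 = 3/4.

3/4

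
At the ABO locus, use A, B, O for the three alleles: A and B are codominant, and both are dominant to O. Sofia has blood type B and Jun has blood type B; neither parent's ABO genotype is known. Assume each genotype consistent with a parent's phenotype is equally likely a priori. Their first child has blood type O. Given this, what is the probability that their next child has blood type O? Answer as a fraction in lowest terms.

Possible genotypes: Sofia ∈ {BB, BO}; Jun ∈ {BB, BO}.
Weight each parental genotype pair by prior × P(type-O child):
  BO × BO: posterior weight 1; P(next child type O) = 1/4.
Weighted sum = 1/4.

1/4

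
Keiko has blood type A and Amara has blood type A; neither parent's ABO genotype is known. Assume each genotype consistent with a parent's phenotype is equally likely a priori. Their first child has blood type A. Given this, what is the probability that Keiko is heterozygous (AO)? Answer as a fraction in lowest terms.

7/15

Possible genotypes: Keiko ∈ {AA, AO}; Amara ∈ {AA, AO}.
Weight each parental genotype pair by prior × P(type-A child):
  AA × AA: posterior weight 4/15.
  AA × AO: posterior weight 4/15.
  AO × AA: posterior weight 4/15.
  AO × AO: posterior weight 1/5.
Sum the posterior weight over pairs where Keiko is AO: 7/15.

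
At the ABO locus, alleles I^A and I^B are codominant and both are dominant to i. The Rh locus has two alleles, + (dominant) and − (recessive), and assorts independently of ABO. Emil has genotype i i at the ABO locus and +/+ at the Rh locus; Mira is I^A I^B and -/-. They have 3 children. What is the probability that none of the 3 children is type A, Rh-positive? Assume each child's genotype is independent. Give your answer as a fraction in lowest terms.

ABO cross i i × I^A I^B → 1/2 A, 1/2 B.
Rh cross +/+ × -/- → 1 Rh+; so P(type A, Rh-positive) = 1/2 × 1 = 1/2 per child.
P(not type A, Rh-positive) = 1/2 for one child; (1/2)^3 = 1/8.

1/8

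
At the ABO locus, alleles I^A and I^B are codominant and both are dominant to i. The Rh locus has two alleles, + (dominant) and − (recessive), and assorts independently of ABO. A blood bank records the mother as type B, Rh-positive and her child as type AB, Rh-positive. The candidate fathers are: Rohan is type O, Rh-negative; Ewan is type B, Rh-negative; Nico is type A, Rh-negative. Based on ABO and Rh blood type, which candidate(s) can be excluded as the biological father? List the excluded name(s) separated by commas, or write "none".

Rohan, Ewan

A candidate is excluded only if no genotype consistent with his phenotype could produce a type AB, Rh-positive child with a type B, Rh-positive mother.
Rohan (type O, Rh-): no genotype consistent with that phenotype can produce a type-AB Rh+ child with a type-B mother.
Ewan (type B, Rh-): no genotype consistent with that phenotype can produce a type-AB Rh+ child with a type-B mother.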